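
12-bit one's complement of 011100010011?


Original: 011100010011
Invert all bits:
  bit 0: 0 → 1
  bit 1: 1 → 0
  bit 2: 1 → 0
  bit 3: 1 → 0
  bit 4: 0 → 1
  bit 5: 0 → 1
  bit 6: 0 → 1
  bit 7: 1 → 0
  bit 8: 0 → 1
  bit 9: 0 → 1
  bit 10: 1 → 0
  bit 11: 1 → 0
= 100011101100


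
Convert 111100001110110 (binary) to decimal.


Positional values:
Bit 1: 1 × 2^1 = 2
Bit 2: 1 × 2^2 = 4
Bit 4: 1 × 2^4 = 16
Bit 5: 1 × 2^5 = 32
Bit 6: 1 × 2^6 = 64
Bit 11: 1 × 2^11 = 2048
Bit 12: 1 × 2^12 = 4096
Bit 13: 1 × 2^13 = 8192
Bit 14: 1 × 2^14 = 16384
Sum = 2 + 4 + 16 + 32 + 64 + 2048 + 4096 + 8192 + 16384
= 30838


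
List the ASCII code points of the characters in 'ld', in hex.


String: 'ld'  (2 characters)
Per-character ASCII lookup:
  'l': lowercase starts at 97: 'l' = 97 + 11 = 108 → 0x6C
  'd': lowercase starts at 97: 'd' = 97 + 3 = 100 → 0x64
= 0x6C 0x64


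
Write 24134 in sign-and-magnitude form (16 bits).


Sign bit: 0 (positive)
Magnitude: 24134 = 101111001000110
= 0101111001000110


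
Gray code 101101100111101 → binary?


Gray code: 101101100111101
MSB stays the same: 1
Each subsequent bit = prev_binary XOR current_gray:
  B[1] = 1 XOR 0 = 1
  B[2] = 1 XOR 1 = 0
  B[3] = 0 XOR 1 = 1
  B[4] = 1 XOR 0 = 1
  B[5] = 1 XOR 1 = 0
  B[6] = 0 XOR 1 = 1
  B[7] = 1 XOR 0 = 1
  B[8] = 1 XOR 0 = 1
  B[9] = 1 XOR 1 = 0
  B[10] = 0 XOR 1 = 1
  B[11] = 1 XOR 1 = 0
  B[12] = 0 XOR 1 = 1
  B[13] = 1 XOR 0 = 1
  B[14] = 1 XOR 1 = 0
= 110110111010110 (28118 decimal)


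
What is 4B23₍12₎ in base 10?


Positional values (base 12):
  3 × 12^0 = 3 × 1 = 3
  2 × 12^1 = 2 × 12 = 24
  B × 12^2 = 11 × 144 = 1584
  4 × 12^3 = 4 × 1728 = 6912
Sum = 3 + 24 + 1584 + 6912
= 8523


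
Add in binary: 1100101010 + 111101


Align and add column by column (LSB to MSB, carry propagating):
  01100101010
+ 00000111101
  -----------
  col 0: 0 + 1 + 0 (carry in) = 1 → bit 1, carry out 0
  col 1: 1 + 0 + 0 (carry in) = 1 → bit 1, carry out 0
  col 2: 0 + 1 + 0 (carry in) = 1 → bit 1, carry out 0
  col 3: 1 + 1 + 0 (carry in) = 2 → bit 0, carry out 1
  col 4: 0 + 1 + 1 (carry in) = 2 → bit 0, carry out 1
  col 5: 1 + 1 + 1 (carry in) = 3 → bit 1, carry out 1
  col 6: 0 + 0 + 1 (carry in) = 1 → bit 1, carry out 0
  col 7: 0 + 0 + 0 (carry in) = 0 → bit 0, carry out 0
  col 8: 1 + 0 + 0 (carry in) = 1 → bit 1, carry out 0
  col 9: 1 + 0 + 0 (carry in) = 1 → bit 1, carry out 0
  col 10: 0 + 0 + 0 (carry in) = 0 → bit 0, carry out 0
Reading bits MSB→LSB: 01101100111
Strip leading zeros: 1101100111
= 1101100111


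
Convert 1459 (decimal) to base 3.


Divide by 3 repeatedly:
1459 ÷ 3 = 486 remainder 1
486 ÷ 3 = 162 remainder 0
162 ÷ 3 = 54 remainder 0
54 ÷ 3 = 18 remainder 0
18 ÷ 3 = 6 remainder 0
6 ÷ 3 = 2 remainder 0
2 ÷ 3 = 0 remainder 2
Reading remainders bottom-up:
= 2000001


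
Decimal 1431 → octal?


Divide by 8 repeatedly:
1431 ÷ 8 = 178 remainder 7
178 ÷ 8 = 22 remainder 2
22 ÷ 8 = 2 remainder 6
2 ÷ 8 = 0 remainder 2
Reading remainders bottom-up:
= 0o2627


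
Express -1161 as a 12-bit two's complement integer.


Original: 010010001001
Step 1 - Invert all bits: 101101110110
Step 2 - Add 1: 101101110110 + 1
= 101101110111 (represents -1161)


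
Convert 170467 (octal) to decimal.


Positional values:
Position 0: 7 × 8^0 = 7
Position 1: 6 × 8^1 = 48
Position 2: 4 × 8^2 = 256
Position 3: 0 × 8^3 = 0
Position 4: 7 × 8^4 = 28672
Position 5: 1 × 8^5 = 32768
Sum = 7 + 48 + 256 + 0 + 28672 + 32768
= 61751


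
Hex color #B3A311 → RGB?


Hex: #B3A311
R = B3₁₆ = 179
G = A3₁₆ = 163
B = 11₁₆ = 17
= RGB(179, 163, 17)


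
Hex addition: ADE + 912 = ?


Align and add column by column (LSB to MSB, each column mod 16 with carry):
  0ADE
+ 0912
  ----
  col 0: E(14) + 2(2) + 0 (carry in) = 16 → 0(0), carry out 1
  col 1: D(13) + 1(1) + 1 (carry in) = 15 → F(15), carry out 0
  col 2: A(10) + 9(9) + 0 (carry in) = 19 → 3(3), carry out 1
  col 3: 0(0) + 0(0) + 1 (carry in) = 1 → 1(1), carry out 0
Reading digits MSB→LSB: 13F0
Strip leading zeros: 13F0
= 0x13F0


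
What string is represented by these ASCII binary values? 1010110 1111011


Codes (binary): 1010110 1111011
Per-code ASCII lookup:
  1010110 = 86  (range 65-90: uppercase, 86 - 65 = 21) → 'V'
  1111011 = 123  (special character) → '{'
= 'V{'


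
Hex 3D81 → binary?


Each hex digit → 4 binary bits:
  3 = 0011
  D = 1101
  8 = 1000
  1 = 0001
Concatenate: 0011 1101 1000 0001
= 0011110110000001


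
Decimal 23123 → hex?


Divide by 16 repeatedly:
23123 ÷ 16 = 1445 remainder 3 (3)
1445 ÷ 16 = 90 remainder 5 (5)
90 ÷ 16 = 5 remainder 10 (A)
5 ÷ 16 = 0 remainder 5 (5)
Reading remainders bottom-up:
= 0x5A53


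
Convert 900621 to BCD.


Each digit → 4-bit binary:
  9 → 1001
  0 → 0000
  0 → 0000
  6 → 0110
  2 → 0010
  1 → 0001
= 1001 0000 0000 0110 0010 0001


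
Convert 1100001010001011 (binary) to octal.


Group into 3-bit groups: 001100001010001011
  001 = 1
  100 = 4
  001 = 1
  010 = 2
  001 = 1
  011 = 3
= 0o141213


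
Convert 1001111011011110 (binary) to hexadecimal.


Group into 4-bit nibbles: 1001111011011110
  1001 = 9
  1110 = E
  1101 = D
  1110 = E
= 0x9EDE


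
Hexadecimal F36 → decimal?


Positional values:
Position 0: 6 × 16^0 = 6 × 1 = 6
Position 1: 3 × 16^1 = 3 × 16 = 48
Position 2: F × 16^2 = 15 × 256 = 3840
Sum = 6 + 48 + 3840
= 3894


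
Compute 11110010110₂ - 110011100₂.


Align and subtract column by column (LSB to MSB, borrowing when needed):
  11110010110
- 00110011100
  -----------
  col 0: (0 - 0 borrow-in) - 0 → 0 - 0 = 0, borrow out 0
  col 1: (1 - 0 borrow-in) - 0 → 1 - 0 = 1, borrow out 0
  col 2: (1 - 0 borrow-in) - 1 → 1 - 1 = 0, borrow out 0
  col 3: (0 - 0 borrow-in) - 1 → borrow from next column: (0+2) - 1 = 1, borrow out 1
  col 4: (1 - 1 borrow-in) - 1 → borrow from next column: (0+2) - 1 = 1, borrow out 1
  col 5: (0 - 1 borrow-in) - 0 → borrow from next column: (-1+2) - 0 = 1, borrow out 1
  col 6: (0 - 1 borrow-in) - 0 → borrow from next column: (-1+2) - 0 = 1, borrow out 1
  col 7: (1 - 1 borrow-in) - 1 → borrow from next column: (0+2) - 1 = 1, borrow out 1
  col 8: (1 - 1 borrow-in) - 1 → borrow from next column: (0+2) - 1 = 1, borrow out 1
  col 9: (1 - 1 borrow-in) - 0 → 0 - 0 = 0, borrow out 0
  col 10: (1 - 0 borrow-in) - 0 → 1 - 0 = 1, borrow out 0
Reading bits MSB→LSB: 10111111010
Strip leading zeros: 10111111010
= 10111111010


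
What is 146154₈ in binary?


Each octal digit → 3 binary bits:
  1 = 001
  4 = 100
  6 = 110
  1 = 001
  5 = 101
  4 = 100
Concatenate: 001 100 110 001 101 100
= 001100110001101100


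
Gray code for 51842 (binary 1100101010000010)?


Binary: 1100101010000010
Gray code: G = B XOR (B >> 1)
B >> 1 = 0110010101000001
1100101010000010 XOR 0110010101000001:
  1 XOR 0 = 1
  1 XOR 1 = 0
  0 XOR 1 = 1
  0 XOR 0 = 0
  1 XOR 0 = 1
  0 XOR 1 = 1
  1 XOR 0 = 1
  0 XOR 1 = 1
  1 XOR 0 = 1
  0 XOR 1 = 1
  0 XOR 0 = 0
  0 XOR 0 = 0
  0 XOR 0 = 0
  0 XOR 0 = 0
  1 XOR 0 = 1
  0 XOR 1 = 1
= 1010111111000011


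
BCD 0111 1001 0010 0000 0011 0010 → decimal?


Each 4-bit group → digit:
  0111 → 7
  1001 → 9
  0010 → 2
  0000 → 0
  0011 → 3
  0010 → 2
= 792032


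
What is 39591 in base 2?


Divide by 2 repeatedly:
39591 ÷ 2 = 19795 remainder 1
19795 ÷ 2 = 9897 remainder 1
9897 ÷ 2 = 4948 remainder 1
4948 ÷ 2 = 2474 remainder 0
2474 ÷ 2 = 1237 remainder 0
1237 ÷ 2 = 618 remainder 1
618 ÷ 2 = 309 remainder 0
309 ÷ 2 = 154 remainder 1
154 ÷ 2 = 77 remainder 0
77 ÷ 2 = 38 remainder 1
38 ÷ 2 = 19 remainder 0
19 ÷ 2 = 9 remainder 1
9 ÷ 2 = 4 remainder 1
4 ÷ 2 = 2 remainder 0
2 ÷ 2 = 1 remainder 0
1 ÷ 2 = 0 remainder 1
Reading remainders bottom-up:
= 1001101010100111


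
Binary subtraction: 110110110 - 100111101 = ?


Align and subtract column by column (LSB to MSB, borrowing when needed):
  110110110
- 100111101
  ---------
  col 0: (0 - 0 borrow-in) - 1 → borrow from next column: (0+2) - 1 = 1, borrow out 1
  col 1: (1 - 1 borrow-in) - 0 → 0 - 0 = 0, borrow out 0
  col 2: (1 - 0 borrow-in) - 1 → 1 - 1 = 0, borrow out 0
  col 3: (0 - 0 borrow-in) - 1 → borrow from next column: (0+2) - 1 = 1, borrow out 1
  col 4: (1 - 1 borrow-in) - 1 → borrow from next column: (0+2) - 1 = 1, borrow out 1
  col 5: (1 - 1 borrow-in) - 1 → borrow from next column: (0+2) - 1 = 1, borrow out 1
  col 6: (0 - 1 borrow-in) - 0 → borrow from next column: (-1+2) - 0 = 1, borrow out 1
  col 7: (1 - 1 borrow-in) - 0 → 0 - 0 = 0, borrow out 0
  col 8: (1 - 0 borrow-in) - 1 → 1 - 1 = 0, borrow out 0
Reading bits MSB→LSB: 001111001
Strip leading zeros: 1111001
= 1111001


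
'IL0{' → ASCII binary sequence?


String: 'IL0{'  (4 characters)
Per-character ASCII lookup:
  'I': uppercase starts at 65: 'I' = 65 + 8 = 73 → 1001001
  'L': uppercase starts at 65: 'L' = 65 + 11 = 76 → 1001100
  '0': digits start at 48: '0' = 48 + 0 = 48 → 110000
  '{': special character: '{' = 123 → 1111011
= 1001001 1001100 110000 1111011


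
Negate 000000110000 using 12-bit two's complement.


Original: 000000110000
Step 1 - Invert all bits: 111111001111
Step 2 - Add 1: 111111001111 + 1
= 111111010000 (represents -48)


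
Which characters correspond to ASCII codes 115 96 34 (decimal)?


Codes (decimal): 115 96 34
Per-code ASCII lookup:
  115  (range 97-122: lowercase, 115 - 97 = 18) → 's'
  96  (special character) → '`'
  34  (special character) → '"'
= 's`"'


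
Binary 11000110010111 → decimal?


Positional values:
Bit 0: 1 × 2^0 = 1
Bit 1: 1 × 2^1 = 2
Bit 2: 1 × 2^2 = 4
Bit 4: 1 × 2^4 = 16
Bit 7: 1 × 2^7 = 128
Bit 8: 1 × 2^8 = 256
Bit 12: 1 × 2^12 = 4096
Bit 13: 1 × 2^13 = 8192
Sum = 1 + 2 + 4 + 16 + 128 + 256 + 4096 + 8192
= 12695


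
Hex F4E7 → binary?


Each hex digit → 4 binary bits:
  F = 1111
  4 = 0100
  E = 1110
  7 = 0111
Concatenate: 1111 0100 1110 0111
= 1111010011100111


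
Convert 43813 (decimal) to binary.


Divide by 2 repeatedly:
43813 ÷ 2 = 21906 remainder 1
21906 ÷ 2 = 10953 remainder 0
10953 ÷ 2 = 5476 remainder 1
5476 ÷ 2 = 2738 remainder 0
2738 ÷ 2 = 1369 remainder 0
1369 ÷ 2 = 684 remainder 1
684 ÷ 2 = 342 remainder 0
342 ÷ 2 = 171 remainder 0
171 ÷ 2 = 85 remainder 1
85 ÷ 2 = 42 remainder 1
42 ÷ 2 = 21 remainder 0
21 ÷ 2 = 10 remainder 1
10 ÷ 2 = 5 remainder 0
5 ÷ 2 = 2 remainder 1
2 ÷ 2 = 1 remainder 0
1 ÷ 2 = 0 remainder 1
Reading remainders bottom-up:
= 1010101100100101


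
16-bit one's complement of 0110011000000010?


Original: 0110011000000010
Invert all bits:
  bit 0: 0 → 1
  bit 1: 1 → 0
  bit 2: 1 → 0
  bit 3: 0 → 1
  bit 4: 0 → 1
  bit 5: 1 → 0
  bit 6: 1 → 0
  bit 7: 0 → 1
  bit 8: 0 → 1
  bit 9: 0 → 1
  bit 10: 0 → 1
  bit 11: 0 → 1
  bit 12: 0 → 1
  bit 13: 0 → 1
  bit 14: 1 → 0
  bit 15: 0 → 1
= 1001100111111101


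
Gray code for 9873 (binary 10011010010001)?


Binary: 10011010010001
Gray code: G = B XOR (B >> 1)
B >> 1 = 01001101001000
10011010010001 XOR 01001101001000:
  1 XOR 0 = 1
  0 XOR 1 = 1
  0 XOR 0 = 0
  1 XOR 0 = 1
  1 XOR 1 = 0
  0 XOR 1 = 1
  1 XOR 0 = 1
  0 XOR 1 = 1
  0 XOR 0 = 0
  1 XOR 0 = 1
  0 XOR 1 = 1
  0 XOR 0 = 0
  0 XOR 0 = 0
  1 XOR 0 = 1
= 11010111011001


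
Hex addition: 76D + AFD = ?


Align and add column by column (LSB to MSB, each column mod 16 with carry):
  076D
+ 0AFD
  ----
  col 0: D(13) + D(13) + 0 (carry in) = 26 → A(10), carry out 1
  col 1: 6(6) + F(15) + 1 (carry in) = 22 → 6(6), carry out 1
  col 2: 7(7) + A(10) + 1 (carry in) = 18 → 2(2), carry out 1
  col 3: 0(0) + 0(0) + 1 (carry in) = 1 → 1(1), carry out 0
Reading digits MSB→LSB: 126A
Strip leading zeros: 126A
= 0x126A


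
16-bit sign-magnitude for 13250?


Sign bit: 0 (positive)
Magnitude: 13250 = 011001111000010
= 0011001111000010


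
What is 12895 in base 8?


Divide by 8 repeatedly:
12895 ÷ 8 = 1611 remainder 7
1611 ÷ 8 = 201 remainder 3
201 ÷ 8 = 25 remainder 1
25 ÷ 8 = 3 remainder 1
3 ÷ 8 = 0 remainder 3
Reading remainders bottom-up:
= 0o31137


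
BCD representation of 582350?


Each digit → 4-bit binary:
  5 → 0101
  8 → 1000
  2 → 0010
  3 → 0011
  5 → 0101
  0 → 0000
= 0101 1000 0010 0011 0101 0000


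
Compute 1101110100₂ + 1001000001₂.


Align and add column by column (LSB to MSB, carry propagating):
  01101110100
+ 01001000001
  -----------
  col 0: 0 + 1 + 0 (carry in) = 1 → bit 1, carry out 0
  col 1: 0 + 0 + 0 (carry in) = 0 → bit 0, carry out 0
  col 2: 1 + 0 + 0 (carry in) = 1 → bit 1, carry out 0
  col 3: 0 + 0 + 0 (carry in) = 0 → bit 0, carry out 0
  col 4: 1 + 0 + 0 (carry in) = 1 → bit 1, carry out 0
  col 5: 1 + 0 + 0 (carry in) = 1 → bit 1, carry out 0
  col 6: 1 + 1 + 0 (carry in) = 2 → bit 0, carry out 1
  col 7: 0 + 0 + 1 (carry in) = 1 → bit 1, carry out 0
  col 8: 1 + 0 + 0 (carry in) = 1 → bit 1, carry out 0
  col 9: 1 + 1 + 0 (carry in) = 2 → bit 0, carry out 1
  col 10: 0 + 0 + 1 (carry in) = 1 → bit 1, carry out 0
Reading bits MSB→LSB: 10110110101
Strip leading zeros: 10110110101
= 10110110101


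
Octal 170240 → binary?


Each octal digit → 3 binary bits:
  1 = 001
  7 = 111
  0 = 000
  2 = 010
  4 = 100
  0 = 000
Concatenate: 001 111 000 010 100 000
= 001111000010100000


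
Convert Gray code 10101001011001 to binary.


Gray code: 10101001011001
MSB stays the same: 1
Each subsequent bit = prev_binary XOR current_gray:
  B[1] = 1 XOR 0 = 1
  B[2] = 1 XOR 1 = 0
  B[3] = 0 XOR 0 = 0
  B[4] = 0 XOR 1 = 1
  B[5] = 1 XOR 0 = 1
  B[6] = 1 XOR 0 = 1
  B[7] = 1 XOR 1 = 0
  B[8] = 0 XOR 0 = 0
  B[9] = 0 XOR 1 = 1
  B[10] = 1 XOR 1 = 0
  B[11] = 0 XOR 0 = 0
  B[12] = 0 XOR 0 = 0
  B[13] = 0 XOR 1 = 1
= 11001110010001 (13201 decimal)


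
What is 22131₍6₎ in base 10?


Positional values (base 6):
  1 × 6^0 = 1 × 1 = 1
  3 × 6^1 = 3 × 6 = 18
  1 × 6^2 = 1 × 36 = 36
  2 × 6^3 = 2 × 216 = 432
  2 × 6^4 = 2 × 1296 = 2592
Sum = 1 + 18 + 36 + 432 + 2592
= 3079


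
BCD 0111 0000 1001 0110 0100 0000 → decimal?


Each 4-bit group → digit:
  0111 → 7
  0000 → 0
  1001 → 9
  0110 → 6
  0100 → 4
  0000 → 0
= 709640


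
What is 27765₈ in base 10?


Positional values:
Position 0: 5 × 8^0 = 5
Position 1: 6 × 8^1 = 48
Position 2: 7 × 8^2 = 448
Position 3: 7 × 8^3 = 3584
Position 4: 2 × 8^4 = 8192
Sum = 5 + 48 + 448 + 3584 + 8192
= 12277


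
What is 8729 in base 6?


Divide by 6 repeatedly:
8729 ÷ 6 = 1454 remainder 5
1454 ÷ 6 = 242 remainder 2
242 ÷ 6 = 40 remainder 2
40 ÷ 6 = 6 remainder 4
6 ÷ 6 = 1 remainder 0
1 ÷ 6 = 0 remainder 1
Reading remainders bottom-up:
= 104225


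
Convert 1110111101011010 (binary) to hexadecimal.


Group into 4-bit nibbles: 1110111101011010
  1110 = E
  1111 = F
  0101 = 5
  1010 = A
= 0xEF5A


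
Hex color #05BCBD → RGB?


Hex: #05BCBD
R = 05₁₆ = 5
G = BC₁₆ = 188
B = BD₁₆ = 189
= RGB(5, 188, 189)


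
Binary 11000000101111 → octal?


Group into 3-bit groups: 011000000101111
  011 = 3
  000 = 0
  000 = 0
  101 = 5
  111 = 7
= 0o30057


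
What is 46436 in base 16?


Divide by 16 repeatedly:
46436 ÷ 16 = 2902 remainder 4 (4)
2902 ÷ 16 = 181 remainder 6 (6)
181 ÷ 16 = 11 remainder 5 (5)
11 ÷ 16 = 0 remainder 11 (B)
Reading remainders bottom-up:
= 0xB564


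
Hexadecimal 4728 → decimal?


Positional values:
Position 0: 8 × 16^0 = 8 × 1 = 8
Position 1: 2 × 16^1 = 2 × 16 = 32
Position 2: 7 × 16^2 = 7 × 256 = 1792
Position 3: 4 × 16^3 = 4 × 4096 = 16384
Sum = 8 + 32 + 1792 + 16384
= 18216


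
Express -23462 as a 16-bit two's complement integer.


Original: 0101101110100110
Step 1 - Invert all bits: 1010010001011001
Step 2 - Add 1: 1010010001011001 + 1
= 1010010001011010 (represents -23462)


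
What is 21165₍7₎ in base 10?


Positional values (base 7):
  5 × 7^0 = 5 × 1 = 5
  6 × 7^1 = 6 × 7 = 42
  1 × 7^2 = 1 × 49 = 49
  1 × 7^3 = 1 × 343 = 343
  2 × 7^4 = 2 × 2401 = 4802
Sum = 5 + 42 + 49 + 343 + 4802
= 5241


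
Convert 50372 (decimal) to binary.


Divide by 2 repeatedly:
50372 ÷ 2 = 25186 remainder 0
25186 ÷ 2 = 12593 remainder 0
12593 ÷ 2 = 6296 remainder 1
6296 ÷ 2 = 3148 remainder 0
3148 ÷ 2 = 1574 remainder 0
1574 ÷ 2 = 787 remainder 0
787 ÷ 2 = 393 remainder 1
393 ÷ 2 = 196 remainder 1
196 ÷ 2 = 98 remainder 0
98 ÷ 2 = 49 remainder 0
49 ÷ 2 = 24 remainder 1
24 ÷ 2 = 12 remainder 0
12 ÷ 2 = 6 remainder 0
6 ÷ 2 = 3 remainder 0
3 ÷ 2 = 1 remainder 1
1 ÷ 2 = 0 remainder 1
Reading remainders bottom-up:
= 1100010011000100


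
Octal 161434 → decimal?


Positional values:
Position 0: 4 × 8^0 = 4
Position 1: 3 × 8^1 = 24
Position 2: 4 × 8^2 = 256
Position 3: 1 × 8^3 = 512
Position 4: 6 × 8^4 = 24576
Position 5: 1 × 8^5 = 32768
Sum = 4 + 24 + 256 + 512 + 24576 + 32768
= 58140


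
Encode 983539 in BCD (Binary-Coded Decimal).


Each digit → 4-bit binary:
  9 → 1001
  8 → 1000
  3 → 0011
  5 → 0101
  3 → 0011
  9 → 1001
= 1001 1000 0011 0101 0011 1001


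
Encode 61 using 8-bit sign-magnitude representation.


Sign bit: 0 (positive)
Magnitude: 61 = 0111101
= 00111101


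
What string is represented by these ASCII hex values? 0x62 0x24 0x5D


Codes (hex): 0x62 0x24 0x5D
Per-code ASCII lookup:
  0x62 = 98  (range 97-122: lowercase, 98 - 97 = 1) → 'b'
  0x24 = 36  (special character) → '$'
  0x5D = 93  (special character) → ']'
= 'b$]'


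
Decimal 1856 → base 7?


Divide by 7 repeatedly:
1856 ÷ 7 = 265 remainder 1
265 ÷ 7 = 37 remainder 6
37 ÷ 7 = 5 remainder 2
5 ÷ 7 = 0 remainder 5
Reading remainders bottom-up:
= 5261


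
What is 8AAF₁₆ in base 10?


Positional values:
Position 0: F × 16^0 = 15 × 1 = 15
Position 1: A × 16^1 = 10 × 16 = 160
Position 2: A × 16^2 = 10 × 256 = 2560
Position 3: 8 × 16^3 = 8 × 4096 = 32768
Sum = 15 + 160 + 2560 + 32768
= 35503


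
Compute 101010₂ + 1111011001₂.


Align and add column by column (LSB to MSB, carry propagating):
  00000101010
+ 01111011001
  -----------
  col 0: 0 + 1 + 0 (carry in) = 1 → bit 1, carry out 0
  col 1: 1 + 0 + 0 (carry in) = 1 → bit 1, carry out 0
  col 2: 0 + 0 + 0 (carry in) = 0 → bit 0, carry out 0
  col 3: 1 + 1 + 0 (carry in) = 2 → bit 0, carry out 1
  col 4: 0 + 1 + 1 (carry in) = 2 → bit 0, carry out 1
  col 5: 1 + 0 + 1 (carry in) = 2 → bit 0, carry out 1
  col 6: 0 + 1 + 1 (carry in) = 2 → bit 0, carry out 1
  col 7: 0 + 1 + 1 (carry in) = 2 → bit 0, carry out 1
  col 8: 0 + 1 + 1 (carry in) = 2 → bit 0, carry out 1
  col 9: 0 + 1 + 1 (carry in) = 2 → bit 0, carry out 1
  col 10: 0 + 0 + 1 (carry in) = 1 → bit 1, carry out 0
Reading bits MSB→LSB: 10000000011
Strip leading zeros: 10000000011
= 10000000011


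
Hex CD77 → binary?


Each hex digit → 4 binary bits:
  C = 1100
  D = 1101
  7 = 0111
  7 = 0111
Concatenate: 1100 1101 0111 0111
= 1100110101110111


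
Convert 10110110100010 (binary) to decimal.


Positional values:
Bit 1: 1 × 2^1 = 2
Bit 5: 1 × 2^5 = 32
Bit 7: 1 × 2^7 = 128
Bit 8: 1 × 2^8 = 256
Bit 10: 1 × 2^10 = 1024
Bit 11: 1 × 2^11 = 2048
Bit 13: 1 × 2^13 = 8192
Sum = 2 + 32 + 128 + 256 + 1024 + 2048 + 8192
= 11682


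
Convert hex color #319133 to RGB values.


Hex: #319133
R = 31₁₆ = 49
G = 91₁₆ = 145
B = 33₁₆ = 51
= RGB(49, 145, 51)


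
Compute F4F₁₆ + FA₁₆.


Align and add column by column (LSB to MSB, each column mod 16 with carry):
  0F4F
+ 00FA
  ----
  col 0: F(15) + A(10) + 0 (carry in) = 25 → 9(9), carry out 1
  col 1: 4(4) + F(15) + 1 (carry in) = 20 → 4(4), carry out 1
  col 2: F(15) + 0(0) + 1 (carry in) = 16 → 0(0), carry out 1
  col 3: 0(0) + 0(0) + 1 (carry in) = 1 → 1(1), carry out 0
Reading digits MSB→LSB: 1049
Strip leading zeros: 1049
= 0x1049


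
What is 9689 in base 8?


Divide by 8 repeatedly:
9689 ÷ 8 = 1211 remainder 1
1211 ÷ 8 = 151 remainder 3
151 ÷ 8 = 18 remainder 7
18 ÷ 8 = 2 remainder 2
2 ÷ 8 = 0 remainder 2
Reading remainders bottom-up:
= 0o22731


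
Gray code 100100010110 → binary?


Gray code: 100100010110
MSB stays the same: 1
Each subsequent bit = prev_binary XOR current_gray:
  B[1] = 1 XOR 0 = 1
  B[2] = 1 XOR 0 = 1
  B[3] = 1 XOR 1 = 0
  B[4] = 0 XOR 0 = 0
  B[5] = 0 XOR 0 = 0
  B[6] = 0 XOR 0 = 0
  B[7] = 0 XOR 1 = 1
  B[8] = 1 XOR 0 = 1
  B[9] = 1 XOR 1 = 0
  B[10] = 0 XOR 1 = 1
  B[11] = 1 XOR 0 = 1
= 111000011011 (3611 decimal)


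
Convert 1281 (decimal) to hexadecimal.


Divide by 16 repeatedly:
1281 ÷ 16 = 80 remainder 1 (1)
80 ÷ 16 = 5 remainder 0 (0)
5 ÷ 16 = 0 remainder 5 (5)
Reading remainders bottom-up:
= 0x501


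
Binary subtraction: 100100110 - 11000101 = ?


Align and subtract column by column (LSB to MSB, borrowing when needed):
  100100110
- 011000101
  ---------
  col 0: (0 - 0 borrow-in) - 1 → borrow from next column: (0+2) - 1 = 1, borrow out 1
  col 1: (1 - 1 borrow-in) - 0 → 0 - 0 = 0, borrow out 0
  col 2: (1 - 0 borrow-in) - 1 → 1 - 1 = 0, borrow out 0
  col 3: (0 - 0 borrow-in) - 0 → 0 - 0 = 0, borrow out 0
  col 4: (0 - 0 borrow-in) - 0 → 0 - 0 = 0, borrow out 0
  col 5: (1 - 0 borrow-in) - 0 → 1 - 0 = 1, borrow out 0
  col 6: (0 - 0 borrow-in) - 1 → borrow from next column: (0+2) - 1 = 1, borrow out 1
  col 7: (0 - 1 borrow-in) - 1 → borrow from next column: (-1+2) - 1 = 0, borrow out 1
  col 8: (1 - 1 borrow-in) - 0 → 0 - 0 = 0, borrow out 0
Reading bits MSB→LSB: 001100001
Strip leading zeros: 1100001
= 1100001


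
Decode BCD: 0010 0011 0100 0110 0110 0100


Each 4-bit group → digit:
  0010 → 2
  0011 → 3
  0100 → 4
  0110 → 6
  0110 → 6
  0100 → 4
= 234664


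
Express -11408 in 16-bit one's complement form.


Original: 0010110010010000
Invert all bits:
  bit 0: 0 → 1
  bit 1: 0 → 1
  bit 2: 1 → 0
  bit 3: 0 → 1
  bit 4: 1 → 0
  bit 5: 1 → 0
  bit 6: 0 → 1
  bit 7: 0 → 1
  bit 8: 1 → 0
  bit 9: 0 → 1
  bit 10: 0 → 1
  bit 11: 1 → 0
  bit 12: 0 → 1
  bit 13: 0 → 1
  bit 14: 0 → 1
  bit 15: 0 → 1
= 1101001101101111


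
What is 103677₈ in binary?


Each octal digit → 3 binary bits:
  1 = 001
  0 = 000
  3 = 011
  6 = 110
  7 = 111
  7 = 111
Concatenate: 001 000 011 110 111 111
= 001000011110111111


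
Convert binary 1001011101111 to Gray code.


Binary: 1001011101111
Gray code: G = B XOR (B >> 1)
B >> 1 = 0100101110111
1001011101111 XOR 0100101110111:
  1 XOR 0 = 1
  0 XOR 1 = 1
  0 XOR 0 = 0
  1 XOR 0 = 1
  0 XOR 1 = 1
  1 XOR 0 = 1
  1 XOR 1 = 0
  1 XOR 1 = 0
  0 XOR 1 = 1
  1 XOR 0 = 1
  1 XOR 1 = 0
  1 XOR 1 = 0
  1 XOR 1 = 0
= 1101110011000


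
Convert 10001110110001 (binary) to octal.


Group into 3-bit groups: 010001110110001
  010 = 2
  001 = 1
  110 = 6
  110 = 6
  001 = 1
= 0o21661


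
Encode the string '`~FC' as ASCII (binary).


String: '`~FC'  (4 characters)
Per-character ASCII lookup:
  '`': special character: '`' = 96 → 1100000
  '~': special character: '~' = 126 → 1111110
  'F': uppercase starts at 65: 'F' = 65 + 5 = 70 → 1000110
  'C': uppercase starts at 65: 'C' = 65 + 2 = 67 → 1000011
= 1100000 1111110 1000110 1000011


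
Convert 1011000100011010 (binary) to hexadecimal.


Group into 4-bit nibbles: 1011000100011010
  1011 = B
  0001 = 1
  0001 = 1
  1010 = A
= 0xB11A


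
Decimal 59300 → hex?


Divide by 16 repeatedly:
59300 ÷ 16 = 3706 remainder 4 (4)
3706 ÷ 16 = 231 remainder 10 (A)
231 ÷ 16 = 14 remainder 7 (7)
14 ÷ 16 = 0 remainder 14 (E)
Reading remainders bottom-up:
= 0xE7A4


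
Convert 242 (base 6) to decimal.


Positional values (base 6):
  2 × 6^0 = 2 × 1 = 2
  4 × 6^1 = 4 × 6 = 24
  2 × 6^2 = 2 × 36 = 72
Sum = 2 + 24 + 72
= 98


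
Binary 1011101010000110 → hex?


Group into 4-bit nibbles: 1011101010000110
  1011 = B
  1010 = A
  1000 = 8
  0110 = 6
= 0xBA86


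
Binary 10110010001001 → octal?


Group into 3-bit groups: 010110010001001
  010 = 2
  110 = 6
  010 = 2
  001 = 1
  001 = 1
= 0o26211


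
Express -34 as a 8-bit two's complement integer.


Original: 00100010
Step 1 - Invert all bits: 11011101
Step 2 - Add 1: 11011101 + 1
= 11011110 (represents -34)


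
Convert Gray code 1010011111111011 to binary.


Gray code: 1010011111111011
MSB stays the same: 1
Each subsequent bit = prev_binary XOR current_gray:
  B[1] = 1 XOR 0 = 1
  B[2] = 1 XOR 1 = 0
  B[3] = 0 XOR 0 = 0
  B[4] = 0 XOR 0 = 0
  B[5] = 0 XOR 1 = 1
  B[6] = 1 XOR 1 = 0
  B[7] = 0 XOR 1 = 1
  B[8] = 1 XOR 1 = 0
  B[9] = 0 XOR 1 = 1
  B[10] = 1 XOR 1 = 0
  B[11] = 0 XOR 1 = 1
  B[12] = 1 XOR 1 = 0
  B[13] = 0 XOR 0 = 0
  B[14] = 0 XOR 1 = 1
  B[15] = 1 XOR 1 = 0
= 1100010101010010 (50514 decimal)


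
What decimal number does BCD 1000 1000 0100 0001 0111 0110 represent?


Each 4-bit group → digit:
  1000 → 8
  1000 → 8
  0100 → 4
  0001 → 1
  0111 → 7
  0110 → 6
= 884176


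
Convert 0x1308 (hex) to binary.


Each hex digit → 4 binary bits:
  1 = 0001
  3 = 0011
  0 = 0000
  8 = 1000
Concatenate: 0001 0011 0000 1000
= 0001001100001000


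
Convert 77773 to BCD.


Each digit → 4-bit binary:
  7 → 0111
  7 → 0111
  7 → 0111
  7 → 0111
  3 → 0011
= 0111 0111 0111 0111 0011


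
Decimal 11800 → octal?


Divide by 8 repeatedly:
11800 ÷ 8 = 1475 remainder 0
1475 ÷ 8 = 184 remainder 3
184 ÷ 8 = 23 remainder 0
23 ÷ 8 = 2 remainder 7
2 ÷ 8 = 0 remainder 2
Reading remainders bottom-up:
= 0o27030


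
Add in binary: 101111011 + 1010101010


Align and add column by column (LSB to MSB, carry propagating):
  00101111011
+ 01010101010
  -----------
  col 0: 1 + 0 + 0 (carry in) = 1 → bit 1, carry out 0
  col 1: 1 + 1 + 0 (carry in) = 2 → bit 0, carry out 1
  col 2: 0 + 0 + 1 (carry in) = 1 → bit 1, carry out 0
  col 3: 1 + 1 + 0 (carry in) = 2 → bit 0, carry out 1
  col 4: 1 + 0 + 1 (carry in) = 2 → bit 0, carry out 1
  col 5: 1 + 1 + 1 (carry in) = 3 → bit 1, carry out 1
  col 6: 1 + 0 + 1 (carry in) = 2 → bit 0, carry out 1
  col 7: 0 + 1 + 1 (carry in) = 2 → bit 0, carry out 1
  col 8: 1 + 0 + 1 (carry in) = 2 → bit 0, carry out 1
  col 9: 0 + 1 + 1 (carry in) = 2 → bit 0, carry out 1
  col 10: 0 + 0 + 1 (carry in) = 1 → bit 1, carry out 0
Reading bits MSB→LSB: 10000100101
Strip leading zeros: 10000100101
= 10000100101


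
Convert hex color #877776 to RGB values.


Hex: #877776
R = 87₁₆ = 135
G = 77₁₆ = 119
B = 76₁₆ = 118
= RGB(135, 119, 118)


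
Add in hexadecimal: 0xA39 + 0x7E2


Align and add column by column (LSB to MSB, each column mod 16 with carry):
  0A39
+ 07E2
  ----
  col 0: 9(9) + 2(2) + 0 (carry in) = 11 → B(11), carry out 0
  col 1: 3(3) + E(14) + 0 (carry in) = 17 → 1(1), carry out 1
  col 2: A(10) + 7(7) + 1 (carry in) = 18 → 2(2), carry out 1
  col 3: 0(0) + 0(0) + 1 (carry in) = 1 → 1(1), carry out 0
Reading digits MSB→LSB: 121B
Strip leading zeros: 121B
= 0x121B


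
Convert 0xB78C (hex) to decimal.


Positional values:
Position 0: C × 16^0 = 12 × 1 = 12
Position 1: 8 × 16^1 = 8 × 16 = 128
Position 2: 7 × 16^2 = 7 × 256 = 1792
Position 3: B × 16^3 = 11 × 4096 = 45056
Sum = 12 + 128 + 1792 + 45056
= 46988


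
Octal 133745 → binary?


Each octal digit → 3 binary bits:
  1 = 001
  3 = 011
  3 = 011
  7 = 111
  4 = 100
  5 = 101
Concatenate: 001 011 011 111 100 101
= 001011011111100101


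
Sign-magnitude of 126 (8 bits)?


Sign bit: 0 (positive)
Magnitude: 126 = 1111110
= 01111110


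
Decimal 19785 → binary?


Divide by 2 repeatedly:
19785 ÷ 2 = 9892 remainder 1
9892 ÷ 2 = 4946 remainder 0
4946 ÷ 2 = 2473 remainder 0
2473 ÷ 2 = 1236 remainder 1
1236 ÷ 2 = 618 remainder 0
618 ÷ 2 = 309 remainder 0
309 ÷ 2 = 154 remainder 1
154 ÷ 2 = 77 remainder 0
77 ÷ 2 = 38 remainder 1
38 ÷ 2 = 19 remainder 0
19 ÷ 2 = 9 remainder 1
9 ÷ 2 = 4 remainder 1
4 ÷ 2 = 2 remainder 0
2 ÷ 2 = 1 remainder 0
1 ÷ 2 = 0 remainder 1
Reading remainders bottom-up:
= 100110101001001


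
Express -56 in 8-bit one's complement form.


Original: 00111000
Invert all bits:
  bit 0: 0 → 1
  bit 1: 0 → 1
  bit 2: 1 → 0
  bit 3: 1 → 0
  bit 4: 1 → 0
  bit 5: 0 → 1
  bit 6: 0 → 1
  bit 7: 0 → 1
= 11000111


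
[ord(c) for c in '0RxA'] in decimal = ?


String: '0RxA'  (4 characters)
Per-character ASCII lookup:
  '0': digits start at 48: '0' = 48 + 0 = 48
  'R': uppercase starts at 65: 'R' = 65 + 17 = 82
  'x': lowercase starts at 97: 'x' = 97 + 23 = 120
  'A': uppercase starts at 65: 'A' = 65 + 0 = 65
= 48 82 120 65


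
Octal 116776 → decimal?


Positional values:
Position 0: 6 × 8^0 = 6
Position 1: 7 × 8^1 = 56
Position 2: 7 × 8^2 = 448
Position 3: 6 × 8^3 = 3072
Position 4: 1 × 8^4 = 4096
Position 5: 1 × 8^5 = 32768
Sum = 6 + 56 + 448 + 3072 + 4096 + 32768
= 40446


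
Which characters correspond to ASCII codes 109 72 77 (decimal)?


Codes (decimal): 109 72 77
Per-code ASCII lookup:
  109  (range 97-122: lowercase, 109 - 97 = 12) → 'm'
  72  (range 65-90: uppercase, 72 - 65 = 7) → 'H'
  77  (range 65-90: uppercase, 77 - 65 = 12) → 'M'
= 'mHM'


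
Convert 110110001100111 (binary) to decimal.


Positional values:
Bit 0: 1 × 2^0 = 1
Bit 1: 1 × 2^1 = 2
Bit 2: 1 × 2^2 = 4
Bit 5: 1 × 2^5 = 32
Bit 6: 1 × 2^6 = 64
Bit 10: 1 × 2^10 = 1024
Bit 11: 1 × 2^11 = 2048
Bit 13: 1 × 2^13 = 8192
Bit 14: 1 × 2^14 = 16384
Sum = 1 + 2 + 4 + 32 + 64 + 1024 + 2048 + 8192 + 16384
= 27751


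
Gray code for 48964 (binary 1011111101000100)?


Binary: 1011111101000100
Gray code: G = B XOR (B >> 1)
B >> 1 = 0101111110100010
1011111101000100 XOR 0101111110100010:
  1 XOR 0 = 1
  0 XOR 1 = 1
  1 XOR 0 = 1
  1 XOR 1 = 0
  1 XOR 1 = 0
  1 XOR 1 = 0
  1 XOR 1 = 0
  1 XOR 1 = 0
  0 XOR 1 = 1
  1 XOR 0 = 1
  0 XOR 1 = 1
  0 XOR 0 = 0
  0 XOR 0 = 0
  1 XOR 0 = 1
  0 XOR 1 = 1
  0 XOR 0 = 0
= 1110000011100110


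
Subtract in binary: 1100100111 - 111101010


Align and subtract column by column (LSB to MSB, borrowing when needed):
  1100100111
- 0111101010
  ----------
  col 0: (1 - 0 borrow-in) - 0 → 1 - 0 = 1, borrow out 0
  col 1: (1 - 0 borrow-in) - 1 → 1 - 1 = 0, borrow out 0
  col 2: (1 - 0 borrow-in) - 0 → 1 - 0 = 1, borrow out 0
  col 3: (0 - 0 borrow-in) - 1 → borrow from next column: (0+2) - 1 = 1, borrow out 1
  col 4: (0 - 1 borrow-in) - 0 → borrow from next column: (-1+2) - 0 = 1, borrow out 1
  col 5: (1 - 1 borrow-in) - 1 → borrow from next column: (0+2) - 1 = 1, borrow out 1
  col 6: (0 - 1 borrow-in) - 1 → borrow from next column: (-1+2) - 1 = 0, borrow out 1
  col 7: (0 - 1 borrow-in) - 1 → borrow from next column: (-1+2) - 1 = 0, borrow out 1
  col 8: (1 - 1 borrow-in) - 1 → borrow from next column: (0+2) - 1 = 1, borrow out 1
  col 9: (1 - 1 borrow-in) - 0 → 0 - 0 = 0, borrow out 0
Reading bits MSB→LSB: 0100111101
Strip leading zeros: 100111101
= 100111101


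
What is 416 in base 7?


Divide by 7 repeatedly:
416 ÷ 7 = 59 remainder 3
59 ÷ 7 = 8 remainder 3
8 ÷ 7 = 1 remainder 1
1 ÷ 7 = 0 remainder 1
Reading remainders bottom-up:
= 1133


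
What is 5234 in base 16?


Divide by 16 repeatedly:
5234 ÷ 16 = 327 remainder 2 (2)
327 ÷ 16 = 20 remainder 7 (7)
20 ÷ 16 = 1 remainder 4 (4)
1 ÷ 16 = 0 remainder 1 (1)
Reading remainders bottom-up:
= 0x1472


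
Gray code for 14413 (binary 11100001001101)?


Binary: 11100001001101
Gray code: G = B XOR (B >> 1)
B >> 1 = 01110000100110
11100001001101 XOR 01110000100110:
  1 XOR 0 = 1
  1 XOR 1 = 0
  1 XOR 1 = 0
  0 XOR 1 = 1
  0 XOR 0 = 0
  0 XOR 0 = 0
  0 XOR 0 = 0
  1 XOR 0 = 1
  0 XOR 1 = 1
  0 XOR 0 = 0
  1 XOR 0 = 1
  1 XOR 1 = 0
  0 XOR 1 = 1
  1 XOR 0 = 1
= 10010001101011


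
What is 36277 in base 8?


Divide by 8 repeatedly:
36277 ÷ 8 = 4534 remainder 5
4534 ÷ 8 = 566 remainder 6
566 ÷ 8 = 70 remainder 6
70 ÷ 8 = 8 remainder 6
8 ÷ 8 = 1 remainder 0
1 ÷ 8 = 0 remainder 1
Reading remainders bottom-up:
= 0o106665


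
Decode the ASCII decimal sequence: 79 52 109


Codes (decimal): 79 52 109
Per-code ASCII lookup:
  79  (range 65-90: uppercase, 79 - 65 = 14) → 'O'
  52  (range 48-57: digits, 52 - 48 = 4) → '4'
  109  (range 97-122: lowercase, 109 - 97 = 12) → 'm'
= 'O4m'


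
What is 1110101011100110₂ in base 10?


Positional values:
Bit 1: 1 × 2^1 = 2
Bit 2: 1 × 2^2 = 4
Bit 5: 1 × 2^5 = 32
Bit 6: 1 × 2^6 = 64
Bit 7: 1 × 2^7 = 128
Bit 9: 1 × 2^9 = 512
Bit 11: 1 × 2^11 = 2048
Bit 13: 1 × 2^13 = 8192
Bit 14: 1 × 2^14 = 16384
Bit 15: 1 × 2^15 = 32768
Sum = 2 + 4 + 32 + 64 + 128 + 512 + 2048 + 8192 + 16384 + 32768
= 60134


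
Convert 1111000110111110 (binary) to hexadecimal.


Group into 4-bit nibbles: 1111000110111110
  1111 = F
  0001 = 1
  1011 = B
  1110 = E
= 0xF1BE


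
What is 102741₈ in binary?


Each octal digit → 3 binary bits:
  1 = 001
  0 = 000
  2 = 010
  7 = 111
  4 = 100
  1 = 001
Concatenate: 001 000 010 111 100 001
= 001000010111100001


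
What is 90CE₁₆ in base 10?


Positional values:
Position 0: E × 16^0 = 14 × 1 = 14
Position 1: C × 16^1 = 12 × 16 = 192
Position 2: 0 × 16^2 = 0 × 256 = 0
Position 3: 9 × 16^3 = 9 × 4096 = 36864
Sum = 14 + 192 + 0 + 36864
= 37070


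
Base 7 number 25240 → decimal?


Positional values (base 7):
  0 × 7^0 = 0 × 1 = 0
  4 × 7^1 = 4 × 7 = 28
  2 × 7^2 = 2 × 49 = 98
  5 × 7^3 = 5 × 343 = 1715
  2 × 7^4 = 2 × 2401 = 4802
Sum = 0 + 28 + 98 + 1715 + 4802
= 6643


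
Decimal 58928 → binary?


Divide by 2 repeatedly:
58928 ÷ 2 = 29464 remainder 0
29464 ÷ 2 = 14732 remainder 0
14732 ÷ 2 = 7366 remainder 0
7366 ÷ 2 = 3683 remainder 0
3683 ÷ 2 = 1841 remainder 1
1841 ÷ 2 = 920 remainder 1
920 ÷ 2 = 460 remainder 0
460 ÷ 2 = 230 remainder 0
230 ÷ 2 = 115 remainder 0
115 ÷ 2 = 57 remainder 1
57 ÷ 2 = 28 remainder 1
28 ÷ 2 = 14 remainder 0
14 ÷ 2 = 7 remainder 0
7 ÷ 2 = 3 remainder 1
3 ÷ 2 = 1 remainder 1
1 ÷ 2 = 0 remainder 1
Reading remainders bottom-up:
= 1110011000110000


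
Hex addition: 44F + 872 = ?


Align and add column by column (LSB to MSB, each column mod 16 with carry):
  044F
+ 0872
  ----
  col 0: F(15) + 2(2) + 0 (carry in) = 17 → 1(1), carry out 1
  col 1: 4(4) + 7(7) + 1 (carry in) = 12 → C(12), carry out 0
  col 2: 4(4) + 8(8) + 0 (carry in) = 12 → C(12), carry out 0
  col 3: 0(0) + 0(0) + 0 (carry in) = 0 → 0(0), carry out 0
Reading digits MSB→LSB: 0CC1
Strip leading zeros: CC1
= 0xCC1


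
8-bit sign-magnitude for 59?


Sign bit: 0 (positive)
Magnitude: 59 = 0111011
= 00111011


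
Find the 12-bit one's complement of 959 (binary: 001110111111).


Original: 001110111111
Invert all bits:
  bit 0: 0 → 1
  bit 1: 0 → 1
  bit 2: 1 → 0
  bit 3: 1 → 0
  bit 4: 1 → 0
  bit 5: 0 → 1
  bit 6: 1 → 0
  bit 7: 1 → 0
  bit 8: 1 → 0
  bit 9: 1 → 0
  bit 10: 1 → 0
  bit 11: 1 → 0
= 110001000000


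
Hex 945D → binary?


Each hex digit → 4 binary bits:
  9 = 1001
  4 = 0100
  5 = 0101
  D = 1101
Concatenate: 1001 0100 0101 1101
= 1001010001011101


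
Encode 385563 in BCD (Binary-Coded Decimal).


Each digit → 4-bit binary:
  3 → 0011
  8 → 1000
  5 → 0101
  5 → 0101
  6 → 0110
  3 → 0011
= 0011 1000 0101 0101 0110 0011


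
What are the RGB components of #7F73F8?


Hex: #7F73F8
R = 7F₁₆ = 127
G = 73₁₆ = 115
B = F8₁₆ = 248
= RGB(127, 115, 248)


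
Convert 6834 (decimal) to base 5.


Divide by 5 repeatedly:
6834 ÷ 5 = 1366 remainder 4
1366 ÷ 5 = 273 remainder 1
273 ÷ 5 = 54 remainder 3
54 ÷ 5 = 10 remainder 4
10 ÷ 5 = 2 remainder 0
2 ÷ 5 = 0 remainder 2
Reading remainders bottom-up:
= 204314


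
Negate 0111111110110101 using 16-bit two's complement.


Original: 0111111110110101
Step 1 - Invert all bits: 1000000001001010
Step 2 - Add 1: 1000000001001010 + 1
= 1000000001001011 (represents -32693)


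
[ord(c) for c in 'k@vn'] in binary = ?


String: 'k@vn'  (4 characters)
Per-character ASCII lookup:
  'k': lowercase starts at 97: 'k' = 97 + 10 = 107 → 1101011
  '@': special character: '@' = 64 → 1000000
  'v': lowercase starts at 97: 'v' = 97 + 21 = 118 → 1110110
  'n': lowercase starts at 97: 'n' = 97 + 13 = 110 → 1101110
= 1101011 1000000 1110110 1101110


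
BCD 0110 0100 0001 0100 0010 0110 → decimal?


Each 4-bit group → digit:
  0110 → 6
  0100 → 4
  0001 → 1
  0100 → 4
  0010 → 2
  0110 → 6
= 641426


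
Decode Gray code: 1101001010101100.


Gray code: 1101001010101100
MSB stays the same: 1
Each subsequent bit = prev_binary XOR current_gray:
  B[1] = 1 XOR 1 = 0
  B[2] = 0 XOR 0 = 0
  B[3] = 0 XOR 1 = 1
  B[4] = 1 XOR 0 = 1
  B[5] = 1 XOR 0 = 1
  B[6] = 1 XOR 1 = 0
  B[7] = 0 XOR 0 = 0
  B[8] = 0 XOR 1 = 1
  B[9] = 1 XOR 0 = 1
  B[10] = 1 XOR 1 = 0
  B[11] = 0 XOR 0 = 0
  B[12] = 0 XOR 1 = 1
  B[13] = 1 XOR 1 = 0
  B[14] = 0 XOR 0 = 0
  B[15] = 0 XOR 0 = 0
= 1001110011001000 (40136 decimal)


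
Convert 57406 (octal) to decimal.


Positional values:
Position 0: 6 × 8^0 = 6
Position 1: 0 × 8^1 = 0
Position 2: 4 × 8^2 = 256
Position 3: 7 × 8^3 = 3584
Position 4: 5 × 8^4 = 20480
Sum = 6 + 0 + 256 + 3584 + 20480
= 24326


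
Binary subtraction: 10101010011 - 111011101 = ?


Align and subtract column by column (LSB to MSB, borrowing when needed):
  10101010011
- 00111011101
  -----------
  col 0: (1 - 0 borrow-in) - 1 → 1 - 1 = 0, borrow out 0
  col 1: (1 - 0 borrow-in) - 0 → 1 - 0 = 1, borrow out 0
  col 2: (0 - 0 borrow-in) - 1 → borrow from next column: (0+2) - 1 = 1, borrow out 1
  col 3: (0 - 1 borrow-in) - 1 → borrow from next column: (-1+2) - 1 = 0, borrow out 1
  col 4: (1 - 1 borrow-in) - 1 → borrow from next column: (0+2) - 1 = 1, borrow out 1
  col 5: (0 - 1 borrow-in) - 0 → borrow from next column: (-1+2) - 0 = 1, borrow out 1
  col 6: (1 - 1 borrow-in) - 1 → borrow from next column: (0+2) - 1 = 1, borrow out 1
  col 7: (0 - 1 borrow-in) - 1 → borrow from next column: (-1+2) - 1 = 0, borrow out 1
  col 8: (1 - 1 borrow-in) - 1 → borrow from next column: (0+2) - 1 = 1, borrow out 1
  col 9: (0 - 1 borrow-in) - 0 → borrow from next column: (-1+2) - 0 = 1, borrow out 1
  col 10: (1 - 1 borrow-in) - 0 → 0 - 0 = 0, borrow out 0
Reading bits MSB→LSB: 01101110110
Strip leading zeros: 1101110110
= 1101110110


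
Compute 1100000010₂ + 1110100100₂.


Align and add column by column (LSB to MSB, carry propagating):
  01100000010
+ 01110100100
  -----------
  col 0: 0 + 0 + 0 (carry in) = 0 → bit 0, carry out 0
  col 1: 1 + 0 + 0 (carry in) = 1 → bit 1, carry out 0
  col 2: 0 + 1 + 0 (carry in) = 1 → bit 1, carry out 0
  col 3: 0 + 0 + 0 (carry in) = 0 → bit 0, carry out 0
  col 4: 0 + 0 + 0 (carry in) = 0 → bit 0, carry out 0
  col 5: 0 + 1 + 0 (carry in) = 1 → bit 1, carry out 0
  col 6: 0 + 0 + 0 (carry in) = 0 → bit 0, carry out 0
  col 7: 0 + 1 + 0 (carry in) = 1 → bit 1, carry out 0
  col 8: 1 + 1 + 0 (carry in) = 2 → bit 0, carry out 1
  col 9: 1 + 1 + 1 (carry in) = 3 → bit 1, carry out 1
  col 10: 0 + 0 + 1 (carry in) = 1 → bit 1, carry out 0
Reading bits MSB→LSB: 11010100110
Strip leading zeros: 11010100110
= 11010100110


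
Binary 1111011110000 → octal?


Group into 3-bit groups: 001111011110000
  001 = 1
  111 = 7
  011 = 3
  110 = 6
  000 = 0
= 0o17360


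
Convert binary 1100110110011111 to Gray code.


Binary: 1100110110011111
Gray code: G = B XOR (B >> 1)
B >> 1 = 0110011011001111
1100110110011111 XOR 0110011011001111:
  1 XOR 0 = 1
  1 XOR 1 = 0
  0 XOR 1 = 1
  0 XOR 0 = 0
  1 XOR 0 = 1
  1 XOR 1 = 0
  0 XOR 1 = 1
  1 XOR 0 = 1
  1 XOR 1 = 0
  0 XOR 1 = 1
  0 XOR 0 = 0
  1 XOR 0 = 1
  1 XOR 1 = 0
  1 XOR 1 = 0
  1 XOR 1 = 0
  1 XOR 1 = 0
= 1010101101010000


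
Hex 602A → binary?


Each hex digit → 4 binary bits:
  6 = 0110
  0 = 0000
  2 = 0010
  A = 1010
Concatenate: 0110 0000 0010 1010
= 0110000000101010
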